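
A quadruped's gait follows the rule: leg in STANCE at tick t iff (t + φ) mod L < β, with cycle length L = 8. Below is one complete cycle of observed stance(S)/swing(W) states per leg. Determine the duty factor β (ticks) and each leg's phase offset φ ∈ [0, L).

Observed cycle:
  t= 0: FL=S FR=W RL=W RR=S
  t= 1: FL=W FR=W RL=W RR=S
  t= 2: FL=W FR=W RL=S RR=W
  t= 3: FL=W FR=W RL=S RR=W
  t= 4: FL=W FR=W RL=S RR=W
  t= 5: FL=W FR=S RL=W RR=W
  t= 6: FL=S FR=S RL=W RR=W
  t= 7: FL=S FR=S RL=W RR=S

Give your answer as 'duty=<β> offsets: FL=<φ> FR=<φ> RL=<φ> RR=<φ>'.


duty β = stance ticks per leg = 3
FL: stance ticks = 3; W→S at t=6 → φ=2
FR: stance ticks = 3; W→S at t=5 → φ=3
RL: stance ticks = 3; W→S at t=2 → φ=6
RR: stance ticks = 3; W→S at t=7 → φ=1

duty=3 offsets: FL=2 FR=3 RL=6 RR=1


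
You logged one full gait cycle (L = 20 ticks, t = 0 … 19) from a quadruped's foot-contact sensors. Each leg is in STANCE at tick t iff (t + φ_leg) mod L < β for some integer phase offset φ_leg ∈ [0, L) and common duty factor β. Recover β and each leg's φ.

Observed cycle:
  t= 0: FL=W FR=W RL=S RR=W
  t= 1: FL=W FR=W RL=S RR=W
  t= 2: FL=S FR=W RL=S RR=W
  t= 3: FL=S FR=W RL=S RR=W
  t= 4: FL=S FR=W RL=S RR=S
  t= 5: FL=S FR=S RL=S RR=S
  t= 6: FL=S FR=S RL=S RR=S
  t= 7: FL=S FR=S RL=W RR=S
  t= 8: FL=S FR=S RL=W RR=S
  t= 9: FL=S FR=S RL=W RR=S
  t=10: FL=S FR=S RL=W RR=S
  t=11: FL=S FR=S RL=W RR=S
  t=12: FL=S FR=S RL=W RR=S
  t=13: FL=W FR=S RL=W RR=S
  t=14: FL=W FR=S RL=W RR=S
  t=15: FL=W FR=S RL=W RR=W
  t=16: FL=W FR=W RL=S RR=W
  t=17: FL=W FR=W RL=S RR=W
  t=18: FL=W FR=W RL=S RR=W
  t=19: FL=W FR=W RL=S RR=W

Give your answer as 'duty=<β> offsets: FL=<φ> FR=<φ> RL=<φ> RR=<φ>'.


duty β = stance ticks per leg = 11
FL: stance ticks = 11; W→S at t=2 → φ=18
FR: stance ticks = 11; W→S at t=5 → φ=15
RL: stance ticks = 11; W→S at t=16 → φ=4
RR: stance ticks = 11; W→S at t=4 → φ=16

duty=11 offsets: FL=18 FR=15 RL=4 RR=16


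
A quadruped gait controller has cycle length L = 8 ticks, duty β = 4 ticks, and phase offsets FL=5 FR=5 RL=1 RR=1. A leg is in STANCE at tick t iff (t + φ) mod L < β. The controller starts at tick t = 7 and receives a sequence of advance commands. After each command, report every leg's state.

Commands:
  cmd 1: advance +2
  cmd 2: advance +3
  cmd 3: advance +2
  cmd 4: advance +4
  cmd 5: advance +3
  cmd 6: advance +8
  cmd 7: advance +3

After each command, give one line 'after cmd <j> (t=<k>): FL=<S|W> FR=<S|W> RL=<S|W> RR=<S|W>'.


after cmd 1 (t=9): FL=W FR=W RL=S RR=S
after cmd 2 (t=12): FL=S FR=S RL=W RR=W
after cmd 3 (t=14): FL=S FR=S RL=W RR=W
after cmd 4 (t=18): FL=W FR=W RL=S RR=S
after cmd 5 (t=21): FL=S FR=S RL=W RR=W
after cmd 6 (t=29): FL=S FR=S RL=W RR=W
after cmd 7 (t=32): FL=W FR=W RL=S RR=S

start t=7: FL=W FR=W RL=S RR=S
cmd 1: advance +2 → t=9, phase=(6,6,2,2) → FL=W FR=W RL=S RR=S
cmd 2: advance +3 → t=12, phase=(1,1,5,5) → FL=S FR=S RL=W RR=W
cmd 3: advance +2 → t=14, phase=(3,3,7,7) → FL=S FR=S RL=W RR=W
cmd 4: advance +4 → t=18, phase=(7,7,3,3) → FL=W FR=W RL=S RR=S
cmd 5: advance +3 → t=21, phase=(2,2,6,6) → FL=S FR=S RL=W RR=W
cmd 6: advance +8 → t=29, phase=(2,2,6,6) → FL=S FR=S RL=W RR=W
cmd 7: advance +3 → t=32, phase=(5,5,1,1) → FL=W FR=W RL=S RR=S


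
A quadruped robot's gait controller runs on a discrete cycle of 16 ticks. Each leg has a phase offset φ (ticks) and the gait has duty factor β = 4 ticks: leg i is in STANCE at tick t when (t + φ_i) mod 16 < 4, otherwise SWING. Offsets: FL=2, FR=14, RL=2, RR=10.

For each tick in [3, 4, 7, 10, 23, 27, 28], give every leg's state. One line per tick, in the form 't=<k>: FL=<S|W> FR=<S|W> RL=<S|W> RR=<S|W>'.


t=3: phase=(5,1,5,13) vs β=4 → FL=W FR=S RL=W RR=W
t=4: phase=(6,2,6,14) vs β=4 → FL=W FR=S RL=W RR=W
t=7: phase=(9,5,9,1) vs β=4 → FL=W FR=W RL=W RR=S
t=10: phase=(12,8,12,4) vs β=4 → FL=W FR=W RL=W RR=W
t=23: phase=(9,5,9,1) vs β=4 → FL=W FR=W RL=W RR=S
t=27: phase=(13,9,13,5) vs β=4 → FL=W FR=W RL=W RR=W
t=28: phase=(14,10,14,6) vs β=4 → FL=W FR=W RL=W RR=W

t=3: FL=W FR=S RL=W RR=W
t=4: FL=W FR=S RL=W RR=W
t=7: FL=W FR=W RL=W RR=S
t=10: FL=W FR=W RL=W RR=W
t=23: FL=W FR=W RL=W RR=S
t=27: FL=W FR=W RL=W RR=W
t=28: FL=W FR=W RL=W RR=W


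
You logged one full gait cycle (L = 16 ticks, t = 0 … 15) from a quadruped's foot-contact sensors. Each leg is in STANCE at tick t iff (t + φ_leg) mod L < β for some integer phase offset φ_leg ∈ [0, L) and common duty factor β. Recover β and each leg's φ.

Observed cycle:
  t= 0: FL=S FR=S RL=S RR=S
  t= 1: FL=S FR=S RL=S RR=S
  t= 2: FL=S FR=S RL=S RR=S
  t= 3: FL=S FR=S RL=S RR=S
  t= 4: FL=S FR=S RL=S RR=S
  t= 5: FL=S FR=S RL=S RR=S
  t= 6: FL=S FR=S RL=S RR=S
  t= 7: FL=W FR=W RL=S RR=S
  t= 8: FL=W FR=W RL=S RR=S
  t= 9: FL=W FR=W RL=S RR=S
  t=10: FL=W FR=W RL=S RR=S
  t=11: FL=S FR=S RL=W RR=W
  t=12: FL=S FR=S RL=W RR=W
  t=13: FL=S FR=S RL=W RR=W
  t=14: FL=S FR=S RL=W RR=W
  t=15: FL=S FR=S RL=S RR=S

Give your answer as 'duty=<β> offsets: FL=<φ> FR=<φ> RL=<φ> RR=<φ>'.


duty=12 offsets: FL=5 FR=5 RL=1 RR=1

duty β = stance ticks per leg = 12
FL: stance ticks = 12; W→S at t=11 → φ=5
FR: stance ticks = 12; W→S at t=11 → φ=5
RL: stance ticks = 12; W→S at t=15 → φ=1
RR: stance ticks = 12; W→S at t=15 → φ=1


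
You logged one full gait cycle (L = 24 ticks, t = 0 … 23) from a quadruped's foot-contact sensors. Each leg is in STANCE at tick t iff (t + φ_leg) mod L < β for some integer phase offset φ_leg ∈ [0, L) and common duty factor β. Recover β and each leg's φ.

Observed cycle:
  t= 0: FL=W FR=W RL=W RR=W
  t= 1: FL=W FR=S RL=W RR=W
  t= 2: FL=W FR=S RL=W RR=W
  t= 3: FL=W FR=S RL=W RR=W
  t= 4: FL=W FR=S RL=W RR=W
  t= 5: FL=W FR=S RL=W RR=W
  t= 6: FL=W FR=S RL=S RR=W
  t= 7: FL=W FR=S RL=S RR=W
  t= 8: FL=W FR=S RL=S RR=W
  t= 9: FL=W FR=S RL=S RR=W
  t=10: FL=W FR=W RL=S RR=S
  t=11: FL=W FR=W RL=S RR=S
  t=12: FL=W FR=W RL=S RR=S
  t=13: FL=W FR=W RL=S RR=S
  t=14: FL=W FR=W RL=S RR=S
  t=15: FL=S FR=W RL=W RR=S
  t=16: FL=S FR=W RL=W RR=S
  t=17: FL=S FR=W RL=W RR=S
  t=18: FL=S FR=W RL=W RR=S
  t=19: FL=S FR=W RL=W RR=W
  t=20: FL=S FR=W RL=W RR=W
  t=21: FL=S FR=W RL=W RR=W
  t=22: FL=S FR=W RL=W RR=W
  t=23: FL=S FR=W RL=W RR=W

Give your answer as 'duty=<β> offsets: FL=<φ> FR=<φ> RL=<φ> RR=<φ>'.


duty β = stance ticks per leg = 9
FL: stance ticks = 9; W→S at t=15 → φ=9
FR: stance ticks = 9; W→S at t=1 → φ=23
RL: stance ticks = 9; W→S at t=6 → φ=18
RR: stance ticks = 9; W→S at t=10 → φ=14

duty=9 offsets: FL=9 FR=23 RL=18 RR=14


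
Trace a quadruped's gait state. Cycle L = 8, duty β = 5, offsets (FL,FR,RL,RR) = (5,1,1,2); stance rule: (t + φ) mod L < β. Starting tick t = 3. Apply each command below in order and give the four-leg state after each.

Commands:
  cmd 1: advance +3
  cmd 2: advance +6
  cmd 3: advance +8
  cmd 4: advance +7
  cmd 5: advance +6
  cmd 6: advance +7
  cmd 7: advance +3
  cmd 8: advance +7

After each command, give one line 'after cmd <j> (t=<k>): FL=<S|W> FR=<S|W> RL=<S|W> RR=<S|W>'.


start t=3: FL=S FR=S RL=S RR=W
cmd 1: advance +3 → t=6, phase=(3,7,7,0) → FL=S FR=W RL=W RR=S
cmd 2: advance +6 → t=12, phase=(1,5,5,6) → FL=S FR=W RL=W RR=W
cmd 3: advance +8 → t=20, phase=(1,5,5,6) → FL=S FR=W RL=W RR=W
cmd 4: advance +7 → t=27, phase=(0,4,4,5) → FL=S FR=S RL=S RR=W
cmd 5: advance +6 → t=33, phase=(6,2,2,3) → FL=W FR=S RL=S RR=S
cmd 6: advance +7 → t=40, phase=(5,1,1,2) → FL=W FR=S RL=S RR=S
cmd 7: advance +3 → t=43, phase=(0,4,4,5) → FL=S FR=S RL=S RR=W
cmd 8: advance +7 → t=50, phase=(7,3,3,4) → FL=W FR=S RL=S RR=S

after cmd 1 (t=6): FL=S FR=W RL=W RR=S
after cmd 2 (t=12): FL=S FR=W RL=W RR=W
after cmd 3 (t=20): FL=S FR=W RL=W RR=W
after cmd 4 (t=27): FL=S FR=S RL=S RR=W
after cmd 5 (t=33): FL=W FR=S RL=S RR=S
after cmd 6 (t=40): FL=W FR=S RL=S RR=S
after cmd 7 (t=43): FL=S FR=S RL=S RR=W
after cmd 8 (t=50): FL=W FR=S RL=S RR=S


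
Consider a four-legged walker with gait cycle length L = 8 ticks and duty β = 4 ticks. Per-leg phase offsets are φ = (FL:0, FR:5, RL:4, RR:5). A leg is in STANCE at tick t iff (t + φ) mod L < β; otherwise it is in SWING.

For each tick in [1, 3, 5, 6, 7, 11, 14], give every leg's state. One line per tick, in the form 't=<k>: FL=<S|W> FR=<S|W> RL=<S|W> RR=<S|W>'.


t=1: FL=S FR=W RL=W RR=W
t=3: FL=S FR=S RL=W RR=S
t=5: FL=W FR=S RL=S RR=S
t=6: FL=W FR=S RL=S RR=S
t=7: FL=W FR=W RL=S RR=W
t=11: FL=S FR=S RL=W RR=S
t=14: FL=W FR=S RL=S RR=S

t=1: phase=(1,6,5,6) vs β=4 → FL=S FR=W RL=W RR=W
t=3: phase=(3,0,7,0) vs β=4 → FL=S FR=S RL=W RR=S
t=5: phase=(5,2,1,2) vs β=4 → FL=W FR=S RL=S RR=S
t=6: phase=(6,3,2,3) vs β=4 → FL=W FR=S RL=S RR=S
t=7: phase=(7,4,3,4) vs β=4 → FL=W FR=W RL=S RR=W
t=11: phase=(3,0,7,0) vs β=4 → FL=S FR=S RL=W RR=S
t=14: phase=(6,3,2,3) vs β=4 → FL=W FR=S RL=S RR=S


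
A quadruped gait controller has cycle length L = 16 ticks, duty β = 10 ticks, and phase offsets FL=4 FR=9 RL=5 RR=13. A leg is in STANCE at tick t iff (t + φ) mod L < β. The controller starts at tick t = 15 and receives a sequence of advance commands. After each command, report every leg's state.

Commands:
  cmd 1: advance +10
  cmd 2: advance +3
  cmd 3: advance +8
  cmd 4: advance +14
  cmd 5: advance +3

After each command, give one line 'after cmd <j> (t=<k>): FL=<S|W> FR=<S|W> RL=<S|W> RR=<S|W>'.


start t=15: FL=S FR=S RL=S RR=W
cmd 1: advance +10 → t=25, phase=(13,2,14,6) → FL=W FR=S RL=W RR=S
cmd 2: advance +3 → t=28, phase=(0,5,1,9) → FL=S FR=S RL=S RR=S
cmd 3: advance +8 → t=36, phase=(8,13,9,1) → FL=S FR=W RL=S RR=S
cmd 4: advance +14 → t=50, phase=(6,11,7,15) → FL=S FR=W RL=S RR=W
cmd 5: advance +3 → t=53, phase=(9,14,10,2) → FL=S FR=W RL=W RR=S

after cmd 1 (t=25): FL=W FR=S RL=W RR=S
after cmd 2 (t=28): FL=S FR=S RL=S RR=S
after cmd 3 (t=36): FL=S FR=W RL=S RR=S
after cmd 4 (t=50): FL=S FR=W RL=S RR=W
after cmd 5 (t=53): FL=S FR=W RL=W RR=S


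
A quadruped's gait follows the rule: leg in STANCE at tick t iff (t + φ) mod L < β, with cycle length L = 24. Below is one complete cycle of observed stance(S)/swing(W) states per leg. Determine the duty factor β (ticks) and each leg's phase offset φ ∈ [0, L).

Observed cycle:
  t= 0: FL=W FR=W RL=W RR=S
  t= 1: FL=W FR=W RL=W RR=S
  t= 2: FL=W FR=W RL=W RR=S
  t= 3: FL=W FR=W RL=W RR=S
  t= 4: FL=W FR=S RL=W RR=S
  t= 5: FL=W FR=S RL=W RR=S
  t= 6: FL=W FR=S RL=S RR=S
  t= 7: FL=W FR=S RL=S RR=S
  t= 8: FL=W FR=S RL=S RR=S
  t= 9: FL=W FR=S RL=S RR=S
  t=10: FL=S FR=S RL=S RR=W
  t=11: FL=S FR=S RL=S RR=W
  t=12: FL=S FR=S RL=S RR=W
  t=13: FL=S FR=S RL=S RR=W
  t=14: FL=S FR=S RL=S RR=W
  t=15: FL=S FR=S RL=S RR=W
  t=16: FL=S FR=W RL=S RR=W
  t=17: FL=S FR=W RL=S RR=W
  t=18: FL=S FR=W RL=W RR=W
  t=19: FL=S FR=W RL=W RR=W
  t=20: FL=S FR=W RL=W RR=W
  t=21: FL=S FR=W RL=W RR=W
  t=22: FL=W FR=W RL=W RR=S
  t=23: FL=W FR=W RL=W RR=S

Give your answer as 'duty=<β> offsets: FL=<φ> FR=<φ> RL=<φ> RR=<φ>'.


duty β = stance ticks per leg = 12
FL: stance ticks = 12; W→S at t=10 → φ=14
FR: stance ticks = 12; W→S at t=4 → φ=20
RL: stance ticks = 12; W→S at t=6 → φ=18
RR: stance ticks = 12; W→S at t=22 → φ=2

duty=12 offsets: FL=14 FR=20 RL=18 RR=2


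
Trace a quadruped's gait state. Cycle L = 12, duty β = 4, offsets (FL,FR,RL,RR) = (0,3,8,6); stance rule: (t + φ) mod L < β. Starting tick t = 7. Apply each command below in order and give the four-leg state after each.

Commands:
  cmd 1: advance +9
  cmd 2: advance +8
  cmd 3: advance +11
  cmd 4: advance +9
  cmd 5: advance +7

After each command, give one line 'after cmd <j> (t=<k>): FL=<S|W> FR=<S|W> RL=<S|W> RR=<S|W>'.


after cmd 1 (t=16): FL=W FR=W RL=S RR=W
after cmd 2 (t=24): FL=S FR=S RL=W RR=W
after cmd 3 (t=35): FL=W FR=S RL=W RR=W
after cmd 4 (t=44): FL=W FR=W RL=W RR=S
after cmd 5 (t=51): FL=S FR=W RL=W RR=W

start t=7: FL=W FR=W RL=S RR=S
cmd 1: advance +9 → t=16, phase=(4,7,0,10) → FL=W FR=W RL=S RR=W
cmd 2: advance +8 → t=24, phase=(0,3,8,6) → FL=S FR=S RL=W RR=W
cmd 3: advance +11 → t=35, phase=(11,2,7,5) → FL=W FR=S RL=W RR=W
cmd 4: advance +9 → t=44, phase=(8,11,4,2) → FL=W FR=W RL=W RR=S
cmd 5: advance +7 → t=51, phase=(3,6,11,9) → FL=S FR=W RL=W RR=W


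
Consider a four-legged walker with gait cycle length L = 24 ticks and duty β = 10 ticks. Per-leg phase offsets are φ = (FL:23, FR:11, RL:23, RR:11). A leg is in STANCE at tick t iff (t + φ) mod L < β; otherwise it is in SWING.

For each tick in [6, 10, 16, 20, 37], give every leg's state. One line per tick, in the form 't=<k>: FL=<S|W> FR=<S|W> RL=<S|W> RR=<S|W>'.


t=6: FL=S FR=W RL=S RR=W
t=10: FL=S FR=W RL=S RR=W
t=16: FL=W FR=S RL=W RR=S
t=20: FL=W FR=S RL=W RR=S
t=37: FL=W FR=S RL=W RR=S

t=6: phase=(5,17,5,17) vs β=10 → FL=S FR=W RL=S RR=W
t=10: phase=(9,21,9,21) vs β=10 → FL=S FR=W RL=S RR=W
t=16: phase=(15,3,15,3) vs β=10 → FL=W FR=S RL=W RR=S
t=20: phase=(19,7,19,7) vs β=10 → FL=W FR=S RL=W RR=S
t=37: phase=(12,0,12,0) vs β=10 → FL=W FR=S RL=W RR=S


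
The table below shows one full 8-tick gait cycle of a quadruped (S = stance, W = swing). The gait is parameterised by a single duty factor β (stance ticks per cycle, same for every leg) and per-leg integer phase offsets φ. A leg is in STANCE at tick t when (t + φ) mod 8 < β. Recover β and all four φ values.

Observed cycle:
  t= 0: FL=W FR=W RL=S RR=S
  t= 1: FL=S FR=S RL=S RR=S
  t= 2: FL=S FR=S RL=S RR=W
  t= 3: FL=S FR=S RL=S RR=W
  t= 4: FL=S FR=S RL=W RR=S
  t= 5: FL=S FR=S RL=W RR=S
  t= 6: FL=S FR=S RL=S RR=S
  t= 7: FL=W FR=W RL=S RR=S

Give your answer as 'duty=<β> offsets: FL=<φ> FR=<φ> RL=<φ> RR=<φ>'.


duty β = stance ticks per leg = 6
FL: stance ticks = 6; W→S at t=1 → φ=7
FR: stance ticks = 6; W→S at t=1 → φ=7
RL: stance ticks = 6; W→S at t=6 → φ=2
RR: stance ticks = 6; W→S at t=4 → φ=4

duty=6 offsets: FL=7 FR=7 RL=2 RR=4


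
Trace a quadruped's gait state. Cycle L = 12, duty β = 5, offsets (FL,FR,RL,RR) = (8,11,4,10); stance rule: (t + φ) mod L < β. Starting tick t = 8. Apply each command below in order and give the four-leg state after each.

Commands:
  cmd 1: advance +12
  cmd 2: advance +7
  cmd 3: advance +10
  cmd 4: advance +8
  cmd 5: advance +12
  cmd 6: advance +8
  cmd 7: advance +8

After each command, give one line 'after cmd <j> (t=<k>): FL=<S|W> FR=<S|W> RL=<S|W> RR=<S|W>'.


after cmd 1 (t=20): FL=S FR=W RL=S RR=W
after cmd 2 (t=27): FL=W FR=S RL=W RR=S
after cmd 3 (t=37): FL=W FR=S RL=W RR=W
after cmd 4 (t=45): FL=W FR=W RL=S RR=W
after cmd 5 (t=57): FL=W FR=W RL=S RR=W
after cmd 6 (t=65): FL=S FR=S RL=W RR=S
after cmd 7 (t=73): FL=W FR=S RL=W RR=W

start t=8: FL=S FR=W RL=S RR=W
cmd 1: advance +12 → t=20, phase=(4,7,0,6) → FL=S FR=W RL=S RR=W
cmd 2: advance +7 → t=27, phase=(11,2,7,1) → FL=W FR=S RL=W RR=S
cmd 3: advance +10 → t=37, phase=(9,0,5,11) → FL=W FR=S RL=W RR=W
cmd 4: advance +8 → t=45, phase=(5,8,1,7) → FL=W FR=W RL=S RR=W
cmd 5: advance +12 → t=57, phase=(5,8,1,7) → FL=W FR=W RL=S RR=W
cmd 6: advance +8 → t=65, phase=(1,4,9,3) → FL=S FR=S RL=W RR=S
cmd 7: advance +8 → t=73, phase=(9,0,5,11) → FL=W FR=S RL=W RR=W


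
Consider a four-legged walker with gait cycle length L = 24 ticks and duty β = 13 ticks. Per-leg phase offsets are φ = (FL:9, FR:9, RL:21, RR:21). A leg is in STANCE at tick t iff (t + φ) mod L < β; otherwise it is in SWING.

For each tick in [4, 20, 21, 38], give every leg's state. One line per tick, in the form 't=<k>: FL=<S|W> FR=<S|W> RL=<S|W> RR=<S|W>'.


t=4: phase=(13,13,1,1) vs β=13 → FL=W FR=W RL=S RR=S
t=20: phase=(5,5,17,17) vs β=13 → FL=S FR=S RL=W RR=W
t=21: phase=(6,6,18,18) vs β=13 → FL=S FR=S RL=W RR=W
t=38: phase=(23,23,11,11) vs β=13 → FL=W FR=W RL=S RR=S

t=4: FL=W FR=W RL=S RR=S
t=20: FL=S FR=S RL=W RR=W
t=21: FL=S FR=S RL=W RR=W
t=38: FL=W FR=W RL=S RR=S


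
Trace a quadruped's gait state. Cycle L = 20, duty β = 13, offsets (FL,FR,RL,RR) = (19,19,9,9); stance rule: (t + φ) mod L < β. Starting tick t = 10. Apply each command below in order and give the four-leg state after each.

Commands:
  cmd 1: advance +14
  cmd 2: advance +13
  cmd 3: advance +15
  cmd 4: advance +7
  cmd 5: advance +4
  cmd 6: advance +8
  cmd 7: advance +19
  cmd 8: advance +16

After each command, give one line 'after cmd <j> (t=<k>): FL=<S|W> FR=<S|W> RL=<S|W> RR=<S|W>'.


start t=10: FL=S FR=S RL=W RR=W
cmd 1: advance +14 → t=24, phase=(3,3,13,13) → FL=S FR=S RL=W RR=W
cmd 2: advance +13 → t=37, phase=(16,16,6,6) → FL=W FR=W RL=S RR=S
cmd 3: advance +15 → t=52, phase=(11,11,1,1) → FL=S FR=S RL=S RR=S
cmd 4: advance +7 → t=59, phase=(18,18,8,8) → FL=W FR=W RL=S RR=S
cmd 5: advance +4 → t=63, phase=(2,2,12,12) → FL=S FR=S RL=S RR=S
cmd 6: advance +8 → t=71, phase=(10,10,0,0) → FL=S FR=S RL=S RR=S
cmd 7: advance +19 → t=90, phase=(9,9,19,19) → FL=S FR=S RL=W RR=W
cmd 8: advance +16 → t=106, phase=(5,5,15,15) → FL=S FR=S RL=W RR=W

after cmd 1 (t=24): FL=S FR=S RL=W RR=W
after cmd 2 (t=37): FL=W FR=W RL=S RR=S
after cmd 3 (t=52): FL=S FR=S RL=S RR=S
after cmd 4 (t=59): FL=W FR=W RL=S RR=S
after cmd 5 (t=63): FL=S FR=S RL=S RR=S
after cmd 6 (t=71): FL=S FR=S RL=S RR=S
after cmd 7 (t=90): FL=S FR=S RL=W RR=W
after cmd 8 (t=106): FL=S FR=S RL=W RR=W


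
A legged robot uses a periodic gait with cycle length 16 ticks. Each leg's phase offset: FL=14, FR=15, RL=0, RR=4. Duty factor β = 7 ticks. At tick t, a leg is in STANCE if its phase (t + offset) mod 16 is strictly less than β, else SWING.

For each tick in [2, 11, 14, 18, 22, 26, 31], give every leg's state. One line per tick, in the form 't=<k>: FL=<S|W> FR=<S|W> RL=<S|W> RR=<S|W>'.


t=2: FL=S FR=S RL=S RR=S
t=11: FL=W FR=W RL=W RR=W
t=14: FL=W FR=W RL=W RR=S
t=18: FL=S FR=S RL=S RR=S
t=22: FL=S FR=S RL=S RR=W
t=26: FL=W FR=W RL=W RR=W
t=31: FL=W FR=W RL=W RR=S

t=2: phase=(0,1,2,6) vs β=7 → FL=S FR=S RL=S RR=S
t=11: phase=(9,10,11,15) vs β=7 → FL=W FR=W RL=W RR=W
t=14: phase=(12,13,14,2) vs β=7 → FL=W FR=W RL=W RR=S
t=18: phase=(0,1,2,6) vs β=7 → FL=S FR=S RL=S RR=S
t=22: phase=(4,5,6,10) vs β=7 → FL=S FR=S RL=S RR=W
t=26: phase=(8,9,10,14) vs β=7 → FL=W FR=W RL=W RR=W
t=31: phase=(13,14,15,3) vs β=7 → FL=W FR=W RL=W RR=S


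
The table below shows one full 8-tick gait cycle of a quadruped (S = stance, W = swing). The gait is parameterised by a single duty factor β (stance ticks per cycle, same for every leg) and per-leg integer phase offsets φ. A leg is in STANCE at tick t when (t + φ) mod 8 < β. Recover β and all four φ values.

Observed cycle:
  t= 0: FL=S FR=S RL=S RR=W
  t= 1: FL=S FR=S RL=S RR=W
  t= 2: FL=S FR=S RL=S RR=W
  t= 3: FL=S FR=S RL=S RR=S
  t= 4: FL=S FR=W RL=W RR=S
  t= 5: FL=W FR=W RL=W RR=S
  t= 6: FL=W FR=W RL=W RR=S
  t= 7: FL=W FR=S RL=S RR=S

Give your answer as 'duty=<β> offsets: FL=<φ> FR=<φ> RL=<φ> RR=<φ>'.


duty=5 offsets: FL=0 FR=1 RL=1 RR=5

duty β = stance ticks per leg = 5
FL: stance ticks = 5; W→S at t=0 → φ=0
FR: stance ticks = 5; W→S at t=7 → φ=1
RL: stance ticks = 5; W→S at t=7 → φ=1
RR: stance ticks = 5; W→S at t=3 → φ=5


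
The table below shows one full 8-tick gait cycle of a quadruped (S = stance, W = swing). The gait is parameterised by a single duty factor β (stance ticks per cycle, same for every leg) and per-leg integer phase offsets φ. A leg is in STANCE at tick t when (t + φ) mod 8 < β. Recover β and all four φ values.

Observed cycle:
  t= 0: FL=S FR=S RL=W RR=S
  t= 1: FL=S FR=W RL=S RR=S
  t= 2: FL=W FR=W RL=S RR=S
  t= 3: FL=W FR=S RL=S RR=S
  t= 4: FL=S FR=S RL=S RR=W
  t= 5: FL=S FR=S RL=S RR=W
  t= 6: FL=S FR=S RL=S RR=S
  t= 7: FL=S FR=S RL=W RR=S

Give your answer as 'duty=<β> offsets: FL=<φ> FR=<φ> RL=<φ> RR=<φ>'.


duty β = stance ticks per leg = 6
FL: stance ticks = 6; W→S at t=4 → φ=4
FR: stance ticks = 6; W→S at t=3 → φ=5
RL: stance ticks = 6; W→S at t=1 → φ=7
RR: stance ticks = 6; W→S at t=6 → φ=2

duty=6 offsets: FL=4 FR=5 RL=7 RR=2


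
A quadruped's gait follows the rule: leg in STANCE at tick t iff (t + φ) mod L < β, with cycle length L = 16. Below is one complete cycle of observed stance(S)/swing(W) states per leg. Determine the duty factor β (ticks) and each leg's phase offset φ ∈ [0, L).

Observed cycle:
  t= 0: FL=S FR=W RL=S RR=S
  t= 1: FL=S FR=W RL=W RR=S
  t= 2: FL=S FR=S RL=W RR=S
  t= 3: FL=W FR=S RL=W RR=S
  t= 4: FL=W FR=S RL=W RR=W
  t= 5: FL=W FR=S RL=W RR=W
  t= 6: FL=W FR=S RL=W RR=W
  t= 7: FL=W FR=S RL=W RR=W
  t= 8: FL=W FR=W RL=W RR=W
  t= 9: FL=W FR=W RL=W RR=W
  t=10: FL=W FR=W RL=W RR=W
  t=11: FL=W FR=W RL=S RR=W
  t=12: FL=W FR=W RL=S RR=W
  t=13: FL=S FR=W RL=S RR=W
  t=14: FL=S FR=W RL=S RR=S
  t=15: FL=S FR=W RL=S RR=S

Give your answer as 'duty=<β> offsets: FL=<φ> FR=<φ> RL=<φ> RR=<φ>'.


duty β = stance ticks per leg = 6
FL: stance ticks = 6; W→S at t=13 → φ=3
FR: stance ticks = 6; W→S at t=2 → φ=14
RL: stance ticks = 6; W→S at t=11 → φ=5
RR: stance ticks = 6; W→S at t=14 → φ=2

duty=6 offsets: FL=3 FR=14 RL=5 RR=2


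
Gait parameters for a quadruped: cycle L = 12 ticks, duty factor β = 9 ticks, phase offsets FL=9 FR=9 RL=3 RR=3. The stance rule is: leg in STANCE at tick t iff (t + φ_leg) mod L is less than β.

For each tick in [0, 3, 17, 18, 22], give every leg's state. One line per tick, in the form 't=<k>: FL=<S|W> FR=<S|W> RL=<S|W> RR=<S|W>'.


t=0: FL=W FR=W RL=S RR=S
t=3: FL=S FR=S RL=S RR=S
t=17: FL=S FR=S RL=S RR=S
t=18: FL=S FR=S RL=W RR=W
t=22: FL=S FR=S RL=S RR=S

t=0: phase=(9,9,3,3) vs β=9 → FL=W FR=W RL=S RR=S
t=3: phase=(0,0,6,6) vs β=9 → FL=S FR=S RL=S RR=S
t=17: phase=(2,2,8,8) vs β=9 → FL=S FR=S RL=S RR=S
t=18: phase=(3,3,9,9) vs β=9 → FL=S FR=S RL=W RR=W
t=22: phase=(7,7,1,1) vs β=9 → FL=S FR=S RL=S RR=S


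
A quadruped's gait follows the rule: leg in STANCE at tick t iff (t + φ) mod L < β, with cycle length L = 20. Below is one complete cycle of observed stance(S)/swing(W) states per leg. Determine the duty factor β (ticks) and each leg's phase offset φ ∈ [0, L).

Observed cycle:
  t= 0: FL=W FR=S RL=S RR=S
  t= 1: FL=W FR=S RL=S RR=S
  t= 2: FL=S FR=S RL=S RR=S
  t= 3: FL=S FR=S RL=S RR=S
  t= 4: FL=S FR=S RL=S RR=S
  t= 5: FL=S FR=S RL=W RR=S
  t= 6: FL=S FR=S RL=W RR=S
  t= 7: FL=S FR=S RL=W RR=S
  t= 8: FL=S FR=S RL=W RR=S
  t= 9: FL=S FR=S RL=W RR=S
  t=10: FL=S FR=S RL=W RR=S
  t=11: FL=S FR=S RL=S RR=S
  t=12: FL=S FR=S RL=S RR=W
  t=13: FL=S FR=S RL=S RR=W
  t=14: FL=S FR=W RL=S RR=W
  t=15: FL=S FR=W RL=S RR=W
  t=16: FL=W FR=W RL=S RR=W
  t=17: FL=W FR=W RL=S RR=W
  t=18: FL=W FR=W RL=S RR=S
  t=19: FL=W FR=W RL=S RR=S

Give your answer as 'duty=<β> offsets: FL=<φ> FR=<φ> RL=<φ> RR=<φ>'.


duty=14 offsets: FL=18 FR=0 RL=9 RR=2

duty β = stance ticks per leg = 14
FL: stance ticks = 14; W→S at t=2 → φ=18
FR: stance ticks = 14; W→S at t=0 → φ=0
RL: stance ticks = 14; W→S at t=11 → φ=9
RR: stance ticks = 14; W→S at t=18 → φ=2


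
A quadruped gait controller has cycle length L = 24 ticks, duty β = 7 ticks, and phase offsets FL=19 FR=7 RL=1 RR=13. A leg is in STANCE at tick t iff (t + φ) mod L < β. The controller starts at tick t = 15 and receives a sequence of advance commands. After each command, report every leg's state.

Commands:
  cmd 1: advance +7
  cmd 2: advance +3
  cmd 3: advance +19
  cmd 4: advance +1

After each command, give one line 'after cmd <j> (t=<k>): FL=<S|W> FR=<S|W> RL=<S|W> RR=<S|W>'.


after cmd 1 (t=22): FL=W FR=S RL=W RR=W
after cmd 2 (t=25): FL=W FR=W RL=S RR=W
after cmd 3 (t=44): FL=W FR=S RL=W RR=W
after cmd 4 (t=45): FL=W FR=S RL=W RR=W

start t=15: FL=W FR=W RL=W RR=S
cmd 1: advance +7 → t=22, phase=(17,5,23,11) → FL=W FR=S RL=W RR=W
cmd 2: advance +3 → t=25, phase=(20,8,2,14) → FL=W FR=W RL=S RR=W
cmd 3: advance +19 → t=44, phase=(15,3,21,9) → FL=W FR=S RL=W RR=W
cmd 4: advance +1 → t=45, phase=(16,4,22,10) → FL=W FR=S RL=W RR=W


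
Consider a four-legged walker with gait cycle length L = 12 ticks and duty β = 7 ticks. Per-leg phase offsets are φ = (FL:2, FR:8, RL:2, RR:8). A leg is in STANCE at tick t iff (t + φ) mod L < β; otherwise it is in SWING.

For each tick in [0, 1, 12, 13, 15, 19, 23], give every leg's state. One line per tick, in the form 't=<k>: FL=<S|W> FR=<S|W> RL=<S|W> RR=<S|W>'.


t=0: FL=S FR=W RL=S RR=W
t=1: FL=S FR=W RL=S RR=W
t=12: FL=S FR=W RL=S RR=W
t=13: FL=S FR=W RL=S RR=W
t=15: FL=S FR=W RL=S RR=W
t=19: FL=W FR=S RL=W RR=S
t=23: FL=S FR=W RL=S RR=W

t=0: phase=(2,8,2,8) vs β=7 → FL=S FR=W RL=S RR=W
t=1: phase=(3,9,3,9) vs β=7 → FL=S FR=W RL=S RR=W
t=12: phase=(2,8,2,8) vs β=7 → FL=S FR=W RL=S RR=W
t=13: phase=(3,9,3,9) vs β=7 → FL=S FR=W RL=S RR=W
t=15: phase=(5,11,5,11) vs β=7 → FL=S FR=W RL=S RR=W
t=19: phase=(9,3,9,3) vs β=7 → FL=W FR=S RL=W RR=S
t=23: phase=(1,7,1,7) vs β=7 → FL=S FR=W RL=S RR=W


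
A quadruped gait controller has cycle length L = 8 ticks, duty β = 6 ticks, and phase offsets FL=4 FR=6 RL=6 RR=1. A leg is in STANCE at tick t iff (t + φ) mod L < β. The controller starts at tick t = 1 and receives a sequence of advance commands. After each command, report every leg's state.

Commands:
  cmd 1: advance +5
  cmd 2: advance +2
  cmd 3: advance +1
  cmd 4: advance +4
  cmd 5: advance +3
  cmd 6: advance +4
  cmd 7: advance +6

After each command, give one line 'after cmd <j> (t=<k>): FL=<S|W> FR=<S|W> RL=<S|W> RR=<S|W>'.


after cmd 1 (t=6): FL=S FR=S RL=S RR=W
after cmd 2 (t=8): FL=S FR=W RL=W RR=S
after cmd 3 (t=9): FL=S FR=W RL=W RR=S
after cmd 4 (t=13): FL=S FR=S RL=S RR=W
after cmd 5 (t=16): FL=S FR=W RL=W RR=S
after cmd 6 (t=20): FL=S FR=S RL=S RR=S
after cmd 7 (t=26): FL=W FR=S RL=S RR=S

start t=1: FL=S FR=W RL=W RR=S
cmd 1: advance +5 → t=6, phase=(2,4,4,7) → FL=S FR=S RL=S RR=W
cmd 2: advance +2 → t=8, phase=(4,6,6,1) → FL=S FR=W RL=W RR=S
cmd 3: advance +1 → t=9, phase=(5,7,7,2) → FL=S FR=W RL=W RR=S
cmd 4: advance +4 → t=13, phase=(1,3,3,6) → FL=S FR=S RL=S RR=W
cmd 5: advance +3 → t=16, phase=(4,6,6,1) → FL=S FR=W RL=W RR=S
cmd 6: advance +4 → t=20, phase=(0,2,2,5) → FL=S FR=S RL=S RR=S
cmd 7: advance +6 → t=26, phase=(6,0,0,3) → FL=W FR=S RL=S RR=S


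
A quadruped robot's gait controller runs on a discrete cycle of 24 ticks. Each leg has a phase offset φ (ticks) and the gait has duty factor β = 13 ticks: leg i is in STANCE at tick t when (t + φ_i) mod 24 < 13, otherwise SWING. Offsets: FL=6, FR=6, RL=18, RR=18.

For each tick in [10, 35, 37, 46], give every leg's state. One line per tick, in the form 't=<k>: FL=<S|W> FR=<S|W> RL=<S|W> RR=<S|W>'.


t=10: phase=(16,16,4,4) vs β=13 → FL=W FR=W RL=S RR=S
t=35: phase=(17,17,5,5) vs β=13 → FL=W FR=W RL=S RR=S
t=37: phase=(19,19,7,7) vs β=13 → FL=W FR=W RL=S RR=S
t=46: phase=(4,4,16,16) vs β=13 → FL=S FR=S RL=W RR=W

t=10: FL=W FR=W RL=S RR=S
t=35: FL=W FR=W RL=S RR=S
t=37: FL=W FR=W RL=S RR=S
t=46: FL=S FR=S RL=W RR=W


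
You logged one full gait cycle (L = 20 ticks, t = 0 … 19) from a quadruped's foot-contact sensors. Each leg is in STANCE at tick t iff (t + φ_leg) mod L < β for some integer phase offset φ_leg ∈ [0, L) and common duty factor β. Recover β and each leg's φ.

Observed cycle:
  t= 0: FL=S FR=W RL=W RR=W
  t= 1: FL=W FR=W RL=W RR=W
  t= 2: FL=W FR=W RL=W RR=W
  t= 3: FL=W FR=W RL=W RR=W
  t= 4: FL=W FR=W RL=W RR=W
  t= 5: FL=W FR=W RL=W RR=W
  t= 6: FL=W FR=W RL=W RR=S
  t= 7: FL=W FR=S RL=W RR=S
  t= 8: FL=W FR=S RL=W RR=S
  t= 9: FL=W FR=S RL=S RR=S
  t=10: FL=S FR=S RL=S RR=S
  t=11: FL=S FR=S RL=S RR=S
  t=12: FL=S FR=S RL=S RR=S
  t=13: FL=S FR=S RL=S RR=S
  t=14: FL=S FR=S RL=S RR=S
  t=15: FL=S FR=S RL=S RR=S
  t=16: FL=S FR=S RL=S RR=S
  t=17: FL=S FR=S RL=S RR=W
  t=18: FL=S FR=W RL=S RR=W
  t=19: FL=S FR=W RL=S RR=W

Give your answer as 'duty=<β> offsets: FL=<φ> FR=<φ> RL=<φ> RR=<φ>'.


duty=11 offsets: FL=10 FR=13 RL=11 RR=14

duty β = stance ticks per leg = 11
FL: stance ticks = 11; W→S at t=10 → φ=10
FR: stance ticks = 11; W→S at t=7 → φ=13
RL: stance ticks = 11; W→S at t=9 → φ=11
RR: stance ticks = 11; W→S at t=6 → φ=14


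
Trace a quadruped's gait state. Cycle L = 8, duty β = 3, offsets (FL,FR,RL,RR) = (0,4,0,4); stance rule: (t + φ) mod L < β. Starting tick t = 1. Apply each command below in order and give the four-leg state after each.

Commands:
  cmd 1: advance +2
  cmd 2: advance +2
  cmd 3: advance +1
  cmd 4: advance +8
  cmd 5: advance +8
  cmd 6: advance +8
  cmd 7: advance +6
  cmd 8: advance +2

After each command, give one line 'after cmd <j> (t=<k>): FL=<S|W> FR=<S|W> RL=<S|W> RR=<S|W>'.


start t=1: FL=S FR=W RL=S RR=W
cmd 1: advance +2 → t=3, phase=(3,7,3,7) → FL=W FR=W RL=W RR=W
cmd 2: advance +2 → t=5, phase=(5,1,5,1) → FL=W FR=S RL=W RR=S
cmd 3: advance +1 → t=6, phase=(6,2,6,2) → FL=W FR=S RL=W RR=S
cmd 4: advance +8 → t=14, phase=(6,2,6,2) → FL=W FR=S RL=W RR=S
cmd 5: advance +8 → t=22, phase=(6,2,6,2) → FL=W FR=S RL=W RR=S
cmd 6: advance +8 → t=30, phase=(6,2,6,2) → FL=W FR=S RL=W RR=S
cmd 7: advance +6 → t=36, phase=(4,0,4,0) → FL=W FR=S RL=W RR=S
cmd 8: advance +2 → t=38, phase=(6,2,6,2) → FL=W FR=S RL=W RR=S

after cmd 1 (t=3): FL=W FR=W RL=W RR=W
after cmd 2 (t=5): FL=W FR=S RL=W RR=S
after cmd 3 (t=6): FL=W FR=S RL=W RR=S
after cmd 4 (t=14): FL=W FR=S RL=W RR=S
after cmd 5 (t=22): FL=W FR=S RL=W RR=S
after cmd 6 (t=30): FL=W FR=S RL=W RR=S
after cmd 7 (t=36): FL=W FR=S RL=W RR=S
after cmd 8 (t=38): FL=W FR=S RL=W RR=S


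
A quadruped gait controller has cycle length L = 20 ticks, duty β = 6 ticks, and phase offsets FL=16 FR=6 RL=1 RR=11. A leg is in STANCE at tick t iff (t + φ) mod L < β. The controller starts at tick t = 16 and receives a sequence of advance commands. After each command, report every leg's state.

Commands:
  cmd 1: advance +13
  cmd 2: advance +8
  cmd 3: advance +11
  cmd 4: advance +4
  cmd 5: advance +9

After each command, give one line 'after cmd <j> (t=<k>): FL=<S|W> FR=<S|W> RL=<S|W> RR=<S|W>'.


start t=16: FL=W FR=S RL=W RR=W
cmd 1: advance +13 → t=29, phase=(5,15,10,0) → FL=S FR=W RL=W RR=S
cmd 2: advance +8 → t=37, phase=(13,3,18,8) → FL=W FR=S RL=W RR=W
cmd 3: advance +11 → t=48, phase=(4,14,9,19) → FL=S FR=W RL=W RR=W
cmd 4: advance +4 → t=52, phase=(8,18,13,3) → FL=W FR=W RL=W RR=S
cmd 5: advance +9 → t=61, phase=(17,7,2,12) → FL=W FR=W RL=S RR=W

after cmd 1 (t=29): FL=S FR=W RL=W RR=S
after cmd 2 (t=37): FL=W FR=S RL=W RR=W
after cmd 3 (t=48): FL=S FR=W RL=W RR=W
after cmd 4 (t=52): FL=W FR=W RL=W RR=S
after cmd 5 (t=61): FL=W FR=W RL=S RR=W


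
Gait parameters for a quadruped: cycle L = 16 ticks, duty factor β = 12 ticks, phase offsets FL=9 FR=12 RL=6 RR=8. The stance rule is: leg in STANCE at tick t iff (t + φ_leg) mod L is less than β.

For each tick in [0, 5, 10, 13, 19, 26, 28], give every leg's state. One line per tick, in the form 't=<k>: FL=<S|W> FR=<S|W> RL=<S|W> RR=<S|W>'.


t=0: FL=S FR=W RL=S RR=S
t=5: FL=W FR=S RL=S RR=W
t=10: FL=S FR=S RL=S RR=S
t=13: FL=S FR=S RL=S RR=S
t=19: FL=W FR=W RL=S RR=S
t=26: FL=S FR=S RL=S RR=S
t=28: FL=S FR=S RL=S RR=S

t=0: phase=(9,12,6,8) vs β=12 → FL=S FR=W RL=S RR=S
t=5: phase=(14,1,11,13) vs β=12 → FL=W FR=S RL=S RR=W
t=10: phase=(3,6,0,2) vs β=12 → FL=S FR=S RL=S RR=S
t=13: phase=(6,9,3,5) vs β=12 → FL=S FR=S RL=S RR=S
t=19: phase=(12,15,9,11) vs β=12 → FL=W FR=W RL=S RR=S
t=26: phase=(3,6,0,2) vs β=12 → FL=S FR=S RL=S RR=S
t=28: phase=(5,8,2,4) vs β=12 → FL=S FR=S RL=S RR=S


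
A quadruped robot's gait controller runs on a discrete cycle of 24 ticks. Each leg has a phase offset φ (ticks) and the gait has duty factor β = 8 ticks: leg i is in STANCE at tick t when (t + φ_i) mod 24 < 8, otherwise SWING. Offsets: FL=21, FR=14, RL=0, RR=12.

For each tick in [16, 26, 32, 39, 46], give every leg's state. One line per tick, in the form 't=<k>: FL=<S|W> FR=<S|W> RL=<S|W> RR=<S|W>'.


t=16: phase=(13,6,16,4) vs β=8 → FL=W FR=S RL=W RR=S
t=26: phase=(23,16,2,14) vs β=8 → FL=W FR=W RL=S RR=W
t=32: phase=(5,22,8,20) vs β=8 → FL=S FR=W RL=W RR=W
t=39: phase=(12,5,15,3) vs β=8 → FL=W FR=S RL=W RR=S
t=46: phase=(19,12,22,10) vs β=8 → FL=W FR=W RL=W RR=W

t=16: FL=W FR=S RL=W RR=S
t=26: FL=W FR=W RL=S RR=W
t=32: FL=S FR=W RL=W RR=W
t=39: FL=W FR=S RL=W RR=S
t=46: FL=W FR=W RL=W RR=W


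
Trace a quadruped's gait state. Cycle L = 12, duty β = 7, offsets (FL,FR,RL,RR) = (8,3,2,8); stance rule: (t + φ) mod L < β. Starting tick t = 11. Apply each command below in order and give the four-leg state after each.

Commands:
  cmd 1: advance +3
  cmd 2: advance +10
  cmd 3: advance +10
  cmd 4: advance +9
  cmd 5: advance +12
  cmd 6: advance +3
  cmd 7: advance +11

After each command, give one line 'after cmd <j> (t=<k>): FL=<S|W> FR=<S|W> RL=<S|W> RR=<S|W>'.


start t=11: FL=W FR=S RL=S RR=W
cmd 1: advance +3 → t=14, phase=(10,5,4,10) → FL=W FR=S RL=S RR=W
cmd 2: advance +10 → t=24, phase=(8,3,2,8) → FL=W FR=S RL=S RR=W
cmd 3: advance +10 → t=34, phase=(6,1,0,6) → FL=S FR=S RL=S RR=S
cmd 4: advance +9 → t=43, phase=(3,10,9,3) → FL=S FR=W RL=W RR=S
cmd 5: advance +12 → t=55, phase=(3,10,9,3) → FL=S FR=W RL=W RR=S
cmd 6: advance +3 → t=58, phase=(6,1,0,6) → FL=S FR=S RL=S RR=S
cmd 7: advance +11 → t=69, phase=(5,0,11,5) → FL=S FR=S RL=W RR=S

after cmd 1 (t=14): FL=W FR=S RL=S RR=W
after cmd 2 (t=24): FL=W FR=S RL=S RR=W
after cmd 3 (t=34): FL=S FR=S RL=S RR=S
after cmd 4 (t=43): FL=S FR=W RL=W RR=S
after cmd 5 (t=55): FL=S FR=W RL=W RR=S
after cmd 6 (t=58): FL=S FR=S RL=S RR=S
after cmd 7 (t=69): FL=S FR=S RL=W RR=S


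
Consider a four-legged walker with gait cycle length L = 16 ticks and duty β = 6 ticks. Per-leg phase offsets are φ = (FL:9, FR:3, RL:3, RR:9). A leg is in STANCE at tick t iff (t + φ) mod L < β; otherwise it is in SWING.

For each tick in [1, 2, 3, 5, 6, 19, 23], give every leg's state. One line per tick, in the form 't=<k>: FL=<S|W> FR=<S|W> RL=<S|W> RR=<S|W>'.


t=1: phase=(10,4,4,10) vs β=6 → FL=W FR=S RL=S RR=W
t=2: phase=(11,5,5,11) vs β=6 → FL=W FR=S RL=S RR=W
t=3: phase=(12,6,6,12) vs β=6 → FL=W FR=W RL=W RR=W
t=5: phase=(14,8,8,14) vs β=6 → FL=W FR=W RL=W RR=W
t=6: phase=(15,9,9,15) vs β=6 → FL=W FR=W RL=W RR=W
t=19: phase=(12,6,6,12) vs β=6 → FL=W FR=W RL=W RR=W
t=23: phase=(0,10,10,0) vs β=6 → FL=S FR=W RL=W RR=S

t=1: FL=W FR=S RL=S RR=W
t=2: FL=W FR=S RL=S RR=W
t=3: FL=W FR=W RL=W RR=W
t=5: FL=W FR=W RL=W RR=W
t=6: FL=W FR=W RL=W RR=W
t=19: FL=W FR=W RL=W RR=W
t=23: FL=S FR=W RL=W RR=S


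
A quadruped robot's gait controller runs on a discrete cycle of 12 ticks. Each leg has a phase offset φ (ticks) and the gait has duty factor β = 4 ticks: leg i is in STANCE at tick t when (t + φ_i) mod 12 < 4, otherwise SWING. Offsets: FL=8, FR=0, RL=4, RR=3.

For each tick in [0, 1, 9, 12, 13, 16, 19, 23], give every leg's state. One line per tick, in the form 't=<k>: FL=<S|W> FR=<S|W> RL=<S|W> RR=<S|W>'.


t=0: phase=(8,0,4,3) vs β=4 → FL=W FR=S RL=W RR=S
t=1: phase=(9,1,5,4) vs β=4 → FL=W FR=S RL=W RR=W
t=9: phase=(5,9,1,0) vs β=4 → FL=W FR=W RL=S RR=S
t=12: phase=(8,0,4,3) vs β=4 → FL=W FR=S RL=W RR=S
t=13: phase=(9,1,5,4) vs β=4 → FL=W FR=S RL=W RR=W
t=16: phase=(0,4,8,7) vs β=4 → FL=S FR=W RL=W RR=W
t=19: phase=(3,7,11,10) vs β=4 → FL=S FR=W RL=W RR=W
t=23: phase=(7,11,3,2) vs β=4 → FL=W FR=W RL=S RR=S

t=0: FL=W FR=S RL=W RR=S
t=1: FL=W FR=S RL=W RR=W
t=9: FL=W FR=W RL=S RR=S
t=12: FL=W FR=S RL=W RR=S
t=13: FL=W FR=S RL=W RR=W
t=16: FL=S FR=W RL=W RR=W
t=19: FL=S FR=W RL=W RR=W
t=23: FL=W FR=W RL=S RR=S


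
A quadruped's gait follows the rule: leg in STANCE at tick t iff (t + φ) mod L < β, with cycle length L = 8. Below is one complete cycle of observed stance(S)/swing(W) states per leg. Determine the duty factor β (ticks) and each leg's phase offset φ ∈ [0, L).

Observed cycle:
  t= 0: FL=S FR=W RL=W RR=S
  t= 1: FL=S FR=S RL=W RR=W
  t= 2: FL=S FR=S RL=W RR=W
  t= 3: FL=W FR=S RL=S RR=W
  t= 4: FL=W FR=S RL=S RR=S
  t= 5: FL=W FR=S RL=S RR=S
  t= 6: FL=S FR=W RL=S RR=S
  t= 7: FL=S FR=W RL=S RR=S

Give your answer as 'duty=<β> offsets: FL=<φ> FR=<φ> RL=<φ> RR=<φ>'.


duty=5 offsets: FL=2 FR=7 RL=5 RR=4

duty β = stance ticks per leg = 5
FL: stance ticks = 5; W→S at t=6 → φ=2
FR: stance ticks = 5; W→S at t=1 → φ=7
RL: stance ticks = 5; W→S at t=3 → φ=5
RR: stance ticks = 5; W→S at t=4 → φ=4


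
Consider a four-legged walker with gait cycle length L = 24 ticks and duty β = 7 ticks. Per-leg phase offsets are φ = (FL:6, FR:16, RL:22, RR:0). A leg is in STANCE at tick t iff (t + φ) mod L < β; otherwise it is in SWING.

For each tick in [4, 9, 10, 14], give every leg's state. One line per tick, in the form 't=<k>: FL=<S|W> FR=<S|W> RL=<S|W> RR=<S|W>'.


t=4: phase=(10,20,2,4) vs β=7 → FL=W FR=W RL=S RR=S
t=9: phase=(15,1,7,9) vs β=7 → FL=W FR=S RL=W RR=W
t=10: phase=(16,2,8,10) vs β=7 → FL=W FR=S RL=W RR=W
t=14: phase=(20,6,12,14) vs β=7 → FL=W FR=S RL=W RR=W

t=4: FL=W FR=W RL=S RR=S
t=9: FL=W FR=S RL=W RR=W
t=10: FL=W FR=S RL=W RR=W
t=14: FL=W FR=S RL=W RR=W


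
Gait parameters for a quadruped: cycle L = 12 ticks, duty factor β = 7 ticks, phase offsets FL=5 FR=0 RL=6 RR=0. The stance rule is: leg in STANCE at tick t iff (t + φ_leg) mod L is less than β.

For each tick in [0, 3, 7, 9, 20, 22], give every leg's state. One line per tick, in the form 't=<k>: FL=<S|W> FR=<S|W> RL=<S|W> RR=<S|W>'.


t=0: phase=(5,0,6,0) vs β=7 → FL=S FR=S RL=S RR=S
t=3: phase=(8,3,9,3) vs β=7 → FL=W FR=S RL=W RR=S
t=7: phase=(0,7,1,7) vs β=7 → FL=S FR=W RL=S RR=W
t=9: phase=(2,9,3,9) vs β=7 → FL=S FR=W RL=S RR=W
t=20: phase=(1,8,2,8) vs β=7 → FL=S FR=W RL=S RR=W
t=22: phase=(3,10,4,10) vs β=7 → FL=S FR=W RL=S RR=W

t=0: FL=S FR=S RL=S RR=S
t=3: FL=W FR=S RL=W RR=S
t=7: FL=S FR=W RL=S RR=W
t=9: FL=S FR=W RL=S RR=W
t=20: FL=S FR=W RL=S RR=W
t=22: FL=S FR=W RL=S RR=W


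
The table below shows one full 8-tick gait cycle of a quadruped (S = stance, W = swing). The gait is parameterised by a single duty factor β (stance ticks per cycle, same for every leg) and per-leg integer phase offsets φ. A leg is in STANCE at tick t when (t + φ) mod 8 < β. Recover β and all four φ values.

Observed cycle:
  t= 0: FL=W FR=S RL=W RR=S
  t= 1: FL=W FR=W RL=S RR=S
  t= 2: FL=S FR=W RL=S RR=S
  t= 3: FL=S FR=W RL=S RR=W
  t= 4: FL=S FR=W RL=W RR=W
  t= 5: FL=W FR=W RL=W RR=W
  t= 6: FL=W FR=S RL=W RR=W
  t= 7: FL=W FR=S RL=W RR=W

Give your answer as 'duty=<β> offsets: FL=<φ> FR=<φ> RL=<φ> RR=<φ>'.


duty β = stance ticks per leg = 3
FL: stance ticks = 3; W→S at t=2 → φ=6
FR: stance ticks = 3; W→S at t=6 → φ=2
RL: stance ticks = 3; W→S at t=1 → φ=7
RR: stance ticks = 3; W→S at t=0 → φ=0

duty=3 offsets: FL=6 FR=2 RL=7 RR=0


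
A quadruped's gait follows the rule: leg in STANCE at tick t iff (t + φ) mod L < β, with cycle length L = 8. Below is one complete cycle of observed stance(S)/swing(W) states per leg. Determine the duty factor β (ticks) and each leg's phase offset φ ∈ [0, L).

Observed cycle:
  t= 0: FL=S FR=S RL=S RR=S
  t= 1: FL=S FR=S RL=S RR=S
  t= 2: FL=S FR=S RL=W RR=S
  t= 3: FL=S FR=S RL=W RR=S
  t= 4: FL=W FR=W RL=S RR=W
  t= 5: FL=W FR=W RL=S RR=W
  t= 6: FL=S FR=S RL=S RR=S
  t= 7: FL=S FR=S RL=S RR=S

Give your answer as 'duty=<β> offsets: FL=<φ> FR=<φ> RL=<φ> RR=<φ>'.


duty=6 offsets: FL=2 FR=2 RL=4 RR=2

duty β = stance ticks per leg = 6
FL: stance ticks = 6; W→S at t=6 → φ=2
FR: stance ticks = 6; W→S at t=6 → φ=2
RL: stance ticks = 6; W→S at t=4 → φ=4
RR: stance ticks = 6; W→S at t=6 → φ=2


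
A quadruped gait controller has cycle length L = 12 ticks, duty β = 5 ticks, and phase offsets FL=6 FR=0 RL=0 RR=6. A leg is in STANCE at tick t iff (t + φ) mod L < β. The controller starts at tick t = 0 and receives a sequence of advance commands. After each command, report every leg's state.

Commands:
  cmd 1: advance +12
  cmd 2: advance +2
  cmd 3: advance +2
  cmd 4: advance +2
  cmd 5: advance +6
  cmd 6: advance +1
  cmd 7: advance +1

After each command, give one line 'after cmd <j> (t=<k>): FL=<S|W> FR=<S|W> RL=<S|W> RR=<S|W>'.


start t=0: FL=W FR=S RL=S RR=W
cmd 1: advance +12 → t=12, phase=(6,0,0,6) → FL=W FR=S RL=S RR=W
cmd 2: advance +2 → t=14, phase=(8,2,2,8) → FL=W FR=S RL=S RR=W
cmd 3: advance +2 → t=16, phase=(10,4,4,10) → FL=W FR=S RL=S RR=W
cmd 4: advance +2 → t=18, phase=(0,6,6,0) → FL=S FR=W RL=W RR=S
cmd 5: advance +6 → t=24, phase=(6,0,0,6) → FL=W FR=S RL=S RR=W
cmd 6: advance +1 → t=25, phase=(7,1,1,7) → FL=W FR=S RL=S RR=W
cmd 7: advance +1 → t=26, phase=(8,2,2,8) → FL=W FR=S RL=S RR=W

after cmd 1 (t=12): FL=W FR=S RL=S RR=W
after cmd 2 (t=14): FL=W FR=S RL=S RR=W
after cmd 3 (t=16): FL=W FR=S RL=S RR=W
after cmd 4 (t=18): FL=S FR=W RL=W RR=S
after cmd 5 (t=24): FL=W FR=S RL=S RR=W
after cmd 6 (t=25): FL=W FR=S RL=S RR=W
after cmd 7 (t=26): FL=W FR=S RL=S RR=W
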